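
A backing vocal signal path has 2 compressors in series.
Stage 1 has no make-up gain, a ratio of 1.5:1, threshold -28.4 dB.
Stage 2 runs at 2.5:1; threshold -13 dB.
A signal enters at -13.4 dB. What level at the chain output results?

-18.4 dB

Stage 1: overshoot 15 dB → 15/1.5 = 10 dB → -18.4 dB.
Stage 2: -18.4 dB is at or below the -13 dB threshold — no compression; output -18.4 dB.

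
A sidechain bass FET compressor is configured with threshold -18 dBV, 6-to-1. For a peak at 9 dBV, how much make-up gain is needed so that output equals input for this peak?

Without make-up, output = threshold + overshoot/6 = -18 + 4.5 = -13.5 dBV.
Gap to target: 22.5 dB.

22.5 dB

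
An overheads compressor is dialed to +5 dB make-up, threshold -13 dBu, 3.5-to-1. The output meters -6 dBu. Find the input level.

Before make-up, the level was -6 − 5 = -11 dBu.
The compressed level sits -11 − (-13) = 2 dB over threshold.
Input overshoot = R × output overshoot = 7 dB → input = -13 + 7 = -6 dBu.

-6 dBu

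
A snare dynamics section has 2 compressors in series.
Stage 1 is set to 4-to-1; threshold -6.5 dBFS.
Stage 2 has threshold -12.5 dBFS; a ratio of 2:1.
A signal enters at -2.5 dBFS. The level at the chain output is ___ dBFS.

Stage 1: 4 dB above -6.5 dBFS, reduced 4:1 to 1 dB above → -5.5 dBFS.
Stage 2: overshoot 7 dB → 7/2 = 3.5 dB → -9 dBFS.

-9 dBFS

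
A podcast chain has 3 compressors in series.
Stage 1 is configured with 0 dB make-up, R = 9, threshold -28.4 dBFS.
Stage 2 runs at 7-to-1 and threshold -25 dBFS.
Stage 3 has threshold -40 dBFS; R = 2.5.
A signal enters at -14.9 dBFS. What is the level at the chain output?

Stage 1: 13.5 dB above -28.4 dBFS, reduced 9:1 to 1.5 dB above → -26.9 dBFS.
Stage 2: -26.9 dBFS ≤ -25 dBFS, so stage 2 doesn't engage; output -26.9 dBFS.
Stage 3: overshoot 13.1 dB → 13.1/2.5 = 5.24 dB → -34.76 dBFS.

-34.76 dBFS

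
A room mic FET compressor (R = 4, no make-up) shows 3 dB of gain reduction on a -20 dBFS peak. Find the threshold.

Let T be the threshold. Output overshoot = (input overshoot)/R, so -23 − T = (-20 − T)/4.
4·(-23 − T) = -20 − T → 3·T = -92 − (-20) = -72.
T = -72/3 = -24 dBFS.

-24 dBFS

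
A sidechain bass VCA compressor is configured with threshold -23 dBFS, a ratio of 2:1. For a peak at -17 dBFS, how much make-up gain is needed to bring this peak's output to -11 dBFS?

9 dB

Without make-up, output = threshold + overshoot/2 = -23 + 3 = -20 dBFS.
Gap to target: 9 dB.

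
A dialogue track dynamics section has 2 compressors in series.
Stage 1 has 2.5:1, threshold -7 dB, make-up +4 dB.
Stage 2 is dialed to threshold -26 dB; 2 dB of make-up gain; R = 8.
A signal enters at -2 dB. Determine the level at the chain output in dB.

-20.875 dB

Stage 1: -2 dB is 5 dB over -7 dB; at 2.5:1 that becomes 2 dB over, giving -5 dB; +4 dB make-up → -1 dB.
Stage 2: overshoot 25 dB → 25/8 = 3.125 dB → -22.875 dB; +2 dB make-up → -20.875 dB.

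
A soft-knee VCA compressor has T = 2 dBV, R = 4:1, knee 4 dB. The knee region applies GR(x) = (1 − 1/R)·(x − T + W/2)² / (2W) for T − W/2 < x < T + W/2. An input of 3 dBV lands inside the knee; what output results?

x − T + W/2 = 3 − 2 + 2 = 3.
GR = (1 − 1/4) × 3² / 8 = 0.75 × 9 / 8 = 0.84375 dB.
Output = 3 − 0.84375 = 2.15625 dBV.

2.15625 dBV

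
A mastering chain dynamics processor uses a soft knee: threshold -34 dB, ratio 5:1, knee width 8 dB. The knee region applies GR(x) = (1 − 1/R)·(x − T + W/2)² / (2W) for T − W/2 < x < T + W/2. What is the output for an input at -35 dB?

x − T + W/2 = -35 − (-34) + 4 = 3.
GR = (1 − 1/5) × 3² / 16 = 0.8 × 9 / 16 = 0.45 dB.
Output = -35 − 0.45 = -35.45 dB.

-35.45 dB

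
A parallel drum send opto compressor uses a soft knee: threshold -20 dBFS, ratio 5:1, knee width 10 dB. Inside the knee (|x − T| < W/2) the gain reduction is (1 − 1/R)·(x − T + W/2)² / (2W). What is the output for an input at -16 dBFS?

x − T + W/2 = -16 − (-20) + 5 = 9.
GR = (1 − 1/5) × 9² / 20 = 0.8 × 81 / 20 = 3.24 dB.
Output = -16 − 3.24 = -19.24 dBFS.

-19.24 dBFS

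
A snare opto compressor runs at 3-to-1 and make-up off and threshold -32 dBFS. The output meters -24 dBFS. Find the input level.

-8 dBFS

That's 8 dB above the -32 dBFS threshold.
Undo the ratio: input overshoot = 8 × 3 = 24 dB, giving input = -8 dBFS.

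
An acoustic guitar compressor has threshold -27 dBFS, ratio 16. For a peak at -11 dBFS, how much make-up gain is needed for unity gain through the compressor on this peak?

15 dB

Overshoot 16 dB → 16/16 = 1 dB after compression, so the compressed level is -27 + 1 = -26 dBFS.
Make-up = target − compressed = -11 − (-26) = 15 dB.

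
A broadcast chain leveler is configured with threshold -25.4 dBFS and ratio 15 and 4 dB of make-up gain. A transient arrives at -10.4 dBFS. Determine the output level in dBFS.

The input is 15 dB above the -25.4 dBFS threshold.
15:1 compression reduces that to 15/15 = 1 dB over.
So the level is -25.4 + 1 = -24.4 dBFS; make-up adds 4 dB, giving -20.4 dBFS.

-20.4 dBFS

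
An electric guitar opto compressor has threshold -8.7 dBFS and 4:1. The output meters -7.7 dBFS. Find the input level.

Post-compression overshoot = -7.7 − (-8.7) = 1 dB.
Input overshoot = R × output overshoot = 4 dB → input = -8.7 + 4 = -4.7 dBFS.

-4.7 dBFS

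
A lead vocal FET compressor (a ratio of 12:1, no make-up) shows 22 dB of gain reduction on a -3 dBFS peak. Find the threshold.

Let T be the threshold. Output overshoot = (input overshoot)/R, so -25 − T = (-3 − T)/12.
12·(-25 − T) = -3 − T → 11·T = -300 − (-3) = -297.
T = -297/11 = -27 dBFS.

-27 dBFS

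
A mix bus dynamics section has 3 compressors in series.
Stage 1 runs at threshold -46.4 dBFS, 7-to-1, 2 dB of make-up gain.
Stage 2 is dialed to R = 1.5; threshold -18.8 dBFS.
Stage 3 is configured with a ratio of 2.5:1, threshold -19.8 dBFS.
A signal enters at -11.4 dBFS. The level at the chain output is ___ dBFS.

-39.4 dBFS

Stage 1: overshoot 35 dB → 35/7 = 5 dB → -41.4 dBFS; +2 dB make-up → -39.4 dBFS.
Stage 2: -39.4 dBFS is at or below the -18.8 dBFS threshold — no compression; output -39.4 dBFS.
Stage 3: -39.4 dBFS ≤ -19.8 dBFS, so stage 3 doesn't engage; output -39.4 dBFS.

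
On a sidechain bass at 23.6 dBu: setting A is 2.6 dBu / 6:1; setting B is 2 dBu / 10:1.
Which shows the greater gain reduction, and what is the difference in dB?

A: overshoot 21 dB → output overshoot 3.5 dB → GR 17.5 dB.
B: overshoot 21.6 dB → output overshoot 2.16 dB → GR 19.44 dB.
Difference: 1.94 dB in favour of B.

B, by 1.94 dB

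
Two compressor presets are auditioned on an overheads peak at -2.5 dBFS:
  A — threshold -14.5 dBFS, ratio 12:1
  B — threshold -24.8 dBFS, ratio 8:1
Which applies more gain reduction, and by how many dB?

B, by 8.5125 dB

A: 12 dB over, compressed to 1 dB over, so 11 dB of GR.
B: 22.3 dB over, compressed to 2.7875 dB over, so 19.5125 dB of GR.
B reduces 8.5125 dB more.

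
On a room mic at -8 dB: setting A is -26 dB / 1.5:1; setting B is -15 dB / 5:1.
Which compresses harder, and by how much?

A, by 0.4 dB

A: GR = 18 − 18/1.5 = 6 dB.
B: GR = 7 − 7/5 = 5.6 dB.
A reduces 0.4 dB more.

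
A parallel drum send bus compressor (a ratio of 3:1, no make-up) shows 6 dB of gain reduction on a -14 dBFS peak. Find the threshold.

-23 dBFS

Input is 9 dB above T (since output overshoot × R = input overshoot: (-20 − T)·3 = -14 − T gives T = -23 dBFS).
Check: -23 + (-14 − (-23))/3 = -23 + 3 = -20 dBFS. ✓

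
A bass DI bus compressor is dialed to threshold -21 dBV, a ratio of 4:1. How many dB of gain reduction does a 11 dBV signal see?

24 dB

11 dBV exceeds the threshold by 32 dB.
After 4:1 compression the overshoot becomes 32/4 = 8 dB.
GR = overshoot in − overshoot out = 32 − 8 = 24 dB.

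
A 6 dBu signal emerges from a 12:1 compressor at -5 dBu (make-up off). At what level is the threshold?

-6 dBu

Gain reduction = 6 − (-5) = 11 dB; output overshoot = GR / (R − 1) = 11 / 11 = 1 dB.
Threshold = output − output overshoot = -5 − 1 = -6 dBu.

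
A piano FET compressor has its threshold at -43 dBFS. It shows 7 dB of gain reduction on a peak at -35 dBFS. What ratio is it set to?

Input overshoot = -35 − (-43) = 8 dB.
Output overshoot = 8 − 7 = 1 dB.
Ratio = input overshoot / output overshoot = 8 / 1 = 8.

8:1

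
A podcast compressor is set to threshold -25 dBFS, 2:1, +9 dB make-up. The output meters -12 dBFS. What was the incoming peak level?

-17 dBFS

Remove make-up: -12 − 9 = -21 dBFS.
The compressed level sits -21 − (-25) = 4 dB over threshold.
Before 2:1 compression the overshoot was 4 × 2 = 8 dB, so input = -25 + 8 = -17 dBFS.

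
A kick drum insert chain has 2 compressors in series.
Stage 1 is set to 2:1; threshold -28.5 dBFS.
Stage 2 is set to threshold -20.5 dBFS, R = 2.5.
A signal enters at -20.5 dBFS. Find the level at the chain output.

-24.5 dBFS

Stage 1: overshoot 8 dB → 8/2 = 4 dB → -24.5 dBFS.
Stage 2: -24.5 dBFS is at or below the -20.5 dBFS threshold — no compression; output -24.5 dBFS.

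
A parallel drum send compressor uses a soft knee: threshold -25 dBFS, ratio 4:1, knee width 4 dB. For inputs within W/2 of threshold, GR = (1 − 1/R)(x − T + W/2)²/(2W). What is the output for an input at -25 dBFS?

x − T + W/2 = -25 − (-25) + 2 = 2.
GR = (1 − 1/4) × 2² / 8 = 0.75 × 4 / 8 = 0.375 dB.
Output = -25 − 0.375 = -25.375 dBFS.

-25.375 dBFS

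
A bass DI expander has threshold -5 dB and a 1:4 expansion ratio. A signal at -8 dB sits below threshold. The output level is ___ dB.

Below threshold, a 1:4 expander applies gain = (4−1)×(T − x) of attenuation.
(4−1) × 3 = 9 dB, so output = -8 − 9 = -17 dB.

-17 dB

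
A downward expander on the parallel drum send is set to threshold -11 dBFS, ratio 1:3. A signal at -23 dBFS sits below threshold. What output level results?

-47 dBFS

Undershoot = (-11) − (-23) = 12 dB.
At 1:3, that expands to 36 dB under threshold.
Output = -11 − 36 = -47 dBFS.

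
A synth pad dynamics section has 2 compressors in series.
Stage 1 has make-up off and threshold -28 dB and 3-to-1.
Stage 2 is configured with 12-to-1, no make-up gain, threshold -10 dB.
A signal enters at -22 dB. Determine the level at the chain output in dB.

Stage 1: 6 dB above -28 dB, reduced 3:1 to 2 dB above → -26 dB.
Stage 2: below threshold (-26 ≤ -10); passes unchanged; output -26 dB.

-26 dB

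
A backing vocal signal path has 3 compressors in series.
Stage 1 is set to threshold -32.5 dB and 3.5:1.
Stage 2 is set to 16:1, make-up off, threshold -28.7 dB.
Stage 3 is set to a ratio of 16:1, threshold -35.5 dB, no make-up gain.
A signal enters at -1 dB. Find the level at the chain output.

Stage 1: 31.5 dB above -32.5 dB, reduced 3.5:1 to 9 dB above → -23.5 dB.
Stage 2: 5.2 dB above -28.7 dB, reduced 16:1 to 0.325 dB above → -28.375 dB.
Stage 3: -28.375 dB is 7.125 dB over -35.5 dB; at 16:1 that becomes 0.445312 dB over, giving -35.054688 dB.

-35.054688 dB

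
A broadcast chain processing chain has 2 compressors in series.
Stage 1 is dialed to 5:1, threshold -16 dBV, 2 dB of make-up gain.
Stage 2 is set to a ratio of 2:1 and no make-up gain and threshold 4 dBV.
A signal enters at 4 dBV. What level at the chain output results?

-10 dBV

Stage 1: overshoot 20 dB → 20/5 = 4 dB → -12 dBV; +2 dB make-up → -10 dBV.
Stage 2: -10 dBV is at or below the 4 dBV threshold — no compression; output -10 dBV.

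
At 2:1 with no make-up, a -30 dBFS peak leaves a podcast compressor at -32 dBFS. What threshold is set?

Input is 4 dB above T (since output overshoot × R = input overshoot: (-32 − T)·2 = -30 − T gives T = -34 dBFS).
Check: -34 + (-30 − (-34))/2 = -34 + 2 = -32 dBFS. ✓

-34 dBFS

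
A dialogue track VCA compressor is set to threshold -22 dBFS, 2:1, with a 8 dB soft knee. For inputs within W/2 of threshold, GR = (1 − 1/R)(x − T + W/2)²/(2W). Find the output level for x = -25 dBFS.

-25.03125 dBFS

x − T + W/2 = -25 − (-22) + 4 = 1.
GR = (1 − 1/2) × 1² / 16 = 0.5 × 1 / 16 = 0.03125 dB.
Output = -25 − 0.03125 = -25.03125 dBFS.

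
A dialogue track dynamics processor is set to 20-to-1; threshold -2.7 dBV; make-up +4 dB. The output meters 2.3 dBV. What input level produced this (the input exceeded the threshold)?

Before make-up, the level was 2.3 − 4 = -1.7 dBV.
The compressed level sits -1.7 − (-2.7) = 1 dB over threshold.
Undo the ratio: input overshoot = 1 × 20 = 20 dB, giving input = 17.3 dBV.

17.3 dBV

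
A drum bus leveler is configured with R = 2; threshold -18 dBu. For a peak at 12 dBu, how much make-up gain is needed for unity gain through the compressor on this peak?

Without make-up, output = threshold + overshoot/2 = -18 + 15 = -3 dBu.
Gap to target: 15 dB.

15 dB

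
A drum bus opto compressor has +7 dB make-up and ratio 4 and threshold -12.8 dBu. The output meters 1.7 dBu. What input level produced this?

17.2 dBu

Before make-up, the level was 1.7 − 7 = -5.3 dBu.
That's 7.5 dB above the -12.8 dBu threshold.
Undo the ratio: input overshoot = 7.5 × 4 = 30 dB, giving input = 17.2 dBu.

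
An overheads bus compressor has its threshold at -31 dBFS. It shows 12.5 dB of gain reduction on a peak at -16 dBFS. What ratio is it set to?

6:1

Input overshoot = -16 − (-31) = 15 dB.
Output overshoot = 15 − 12.5 = 2.5 dB.
Ratio = input overshoot / output overshoot = 15 / 2.5 = 6.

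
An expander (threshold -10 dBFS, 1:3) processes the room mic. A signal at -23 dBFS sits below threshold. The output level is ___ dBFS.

-49 dBFS

The input is 13 dB below the -10 dBFS threshold.
A 1:3 expander multiplies undershoot by 3: 13 × 3 = 39 dB below threshold.
Output = -10 − 39 = -49 dBFS.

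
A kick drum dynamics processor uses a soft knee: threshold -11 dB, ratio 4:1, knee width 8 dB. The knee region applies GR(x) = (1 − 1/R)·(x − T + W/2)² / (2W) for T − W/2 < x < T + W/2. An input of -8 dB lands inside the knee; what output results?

x − T + W/2 = -8 − (-11) + 4 = 7.
GR = (1 − 1/4) × 7² / 16 = 0.75 × 49 / 16 = 2.296875 dB.
Output = -8 − 2.296875 = -10.296875 dB.

-10.296875 dB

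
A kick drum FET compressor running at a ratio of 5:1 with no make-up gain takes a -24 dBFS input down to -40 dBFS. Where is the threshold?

Gain reduction = -24 − (-40) = 16 dB; output overshoot = GR / (R − 1) = 16 / 4 = 4 dB.
Threshold = output − output overshoot = -40 − 4 = -44 dBFS.

-44 dBFS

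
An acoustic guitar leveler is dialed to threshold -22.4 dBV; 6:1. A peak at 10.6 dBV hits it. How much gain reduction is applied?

10.6 dBV exceeds the threshold by 33 dB.
A 6:1 ratio leaves 5.5 dB of that excess.
GR = overshoot in − overshoot out = 33 − 5.5 = 27.5 dB.

27.5 dB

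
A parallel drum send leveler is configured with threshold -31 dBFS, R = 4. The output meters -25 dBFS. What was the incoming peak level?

-7 dBFS

Post-compression overshoot = -25 − (-31) = 6 dB.
Undo the ratio: input overshoot = 6 × 4 = 24 dB, giving input = -7 dBFS.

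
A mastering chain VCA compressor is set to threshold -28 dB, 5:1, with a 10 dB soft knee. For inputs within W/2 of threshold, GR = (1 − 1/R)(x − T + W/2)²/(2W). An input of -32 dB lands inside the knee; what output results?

x − T + W/2 = -32 − (-28) + 5 = 1.
GR = (1 − 1/5) × 1² / 20 = 0.8 × 1 / 20 = 0.04 dB.
Output = -32 − 0.04 = -32.04 dB.

-32.04 dB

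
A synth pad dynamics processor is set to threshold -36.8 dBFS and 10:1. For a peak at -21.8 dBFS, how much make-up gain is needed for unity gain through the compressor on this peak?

Overshoot 15 dB → 15/10 = 1.5 dB after compression, so the compressed level is -36.8 + 1.5 = -35.3 dBFS.
Make-up = target − compressed = -21.8 − (-35.3) = 13.5 dB.

13.5 dB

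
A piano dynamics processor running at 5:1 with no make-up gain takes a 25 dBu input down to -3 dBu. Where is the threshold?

-10 dBu

Gain reduction = 25 − (-3) = 28 dB; output overshoot = GR / (R − 1) = 28 / 4 = 7 dB.
Threshold = output − output overshoot = -3 − 7 = -10 dBu.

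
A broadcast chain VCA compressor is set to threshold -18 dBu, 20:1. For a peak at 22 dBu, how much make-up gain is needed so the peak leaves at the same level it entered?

Without make-up, output = threshold + overshoot/20 = -18 + 2 = -16 dBu.
Gap to target: 38 dB.

38 dB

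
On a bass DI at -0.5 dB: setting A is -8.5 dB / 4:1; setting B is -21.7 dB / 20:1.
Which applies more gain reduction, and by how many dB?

A: overshoot 8 dB → output overshoot 2 dB → GR 6 dB.
B: overshoot 21.2 dB → output overshoot 1.06 dB → GR 20.14 dB.
Difference: 14.14 dB in favour of B.

B, by 14.14 dB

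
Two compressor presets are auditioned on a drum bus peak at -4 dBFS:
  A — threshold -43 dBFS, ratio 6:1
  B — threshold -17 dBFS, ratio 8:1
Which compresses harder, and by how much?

A, by 21.125 dB

A: GR = 39 − 39/6 = 32.5 dB.
B: GR = 13 − 13/8 = 11.375 dB.
Difference: 21.125 dB in favour of A.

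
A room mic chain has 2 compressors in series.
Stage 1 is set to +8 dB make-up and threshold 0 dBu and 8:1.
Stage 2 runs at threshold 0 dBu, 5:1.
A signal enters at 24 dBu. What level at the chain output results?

2.2 dBu

Stage 1: 24 dB above 0 dBu, reduced 8:1 to 3 dB above → 3 dBu; +8 dB make-up → 11 dBu.
Stage 2: 11 dB above 0 dBu, reduced 5:1 to 2.2 dB above → 2.2 dBu.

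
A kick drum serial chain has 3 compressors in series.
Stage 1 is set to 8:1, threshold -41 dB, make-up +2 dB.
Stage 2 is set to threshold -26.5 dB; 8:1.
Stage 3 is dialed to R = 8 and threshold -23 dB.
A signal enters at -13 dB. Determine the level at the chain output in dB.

Stage 1: overshoot 28 dB → 28/8 = 3.5 dB → -37.5 dB; +2 dB make-up → -35.5 dB.
Stage 2: -35.5 dB is at or below the -26.5 dB threshold — no compression; output -35.5 dB.
Stage 3: -35.5 dB ≤ -23 dB, so stage 3 doesn't engage; output -35.5 dB.

-35.5 dB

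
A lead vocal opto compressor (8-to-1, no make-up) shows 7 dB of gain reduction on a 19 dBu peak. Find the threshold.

Input is 8 dB above T (since output overshoot × R = input overshoot: (12 − T)·8 = 19 − T gives T = 11 dBu).
Check: 11 + (19 − 11)/8 = 11 + 1 = 12 dBu. ✓

11 dBu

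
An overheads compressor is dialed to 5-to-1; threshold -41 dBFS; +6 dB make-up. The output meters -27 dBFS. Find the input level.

-1 dBFS

Remove make-up: -27 − 6 = -33 dBFS.
Post-compression overshoot = -33 − (-41) = 8 dB.
Undo the ratio: input overshoot = 8 × 5 = 40 dB, giving input = -1 dBFS.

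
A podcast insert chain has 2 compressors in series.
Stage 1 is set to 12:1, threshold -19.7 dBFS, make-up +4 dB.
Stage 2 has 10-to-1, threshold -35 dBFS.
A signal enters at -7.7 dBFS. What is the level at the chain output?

Stage 1: -7.7 dBFS is 12 dB over -19.7 dBFS; at 12:1 that becomes 1 dB over, giving -18.7 dBFS; +4 dB make-up → -14.7 dBFS.
Stage 2: -14.7 dBFS is 20.3 dB over -35 dBFS; at 10:1 that becomes 2.03 dB over, giving -32.97 dBFS.

-32.97 dBFS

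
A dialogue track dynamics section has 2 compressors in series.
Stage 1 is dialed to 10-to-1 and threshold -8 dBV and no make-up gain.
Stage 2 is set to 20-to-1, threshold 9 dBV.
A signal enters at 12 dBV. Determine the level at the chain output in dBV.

Stage 1: 12 dBV is 20 dB over -8 dBV; at 10:1 that becomes 2 dB over, giving -6 dBV.
Stage 2: -6 dBV is at or below the 9 dBV threshold — no compression; output -6 dBV.

-6 dBV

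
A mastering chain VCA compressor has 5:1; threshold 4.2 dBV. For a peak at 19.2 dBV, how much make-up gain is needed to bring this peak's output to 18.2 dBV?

The peak compresses to 4.2 + 15/5 = 7.2 dBV.
To reach 18.2 dBV requires 18.2 − 7.2 = 11 dB of make-up.

11 dB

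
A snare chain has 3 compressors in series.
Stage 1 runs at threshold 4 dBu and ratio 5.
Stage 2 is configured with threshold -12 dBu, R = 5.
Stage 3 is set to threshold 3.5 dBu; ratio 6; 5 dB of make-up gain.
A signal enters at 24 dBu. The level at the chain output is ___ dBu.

Stage 1: 24 dBu is 20 dB over 4 dBu; at 5:1 that becomes 4 dB over, giving 8 dBu.
Stage 2: overshoot 20 dB → 20/5 = 4 dB → -8 dBu.
Stage 3: -8 dBu is at or below the 3.5 dBu threshold — no compression; make-up brings it to -3 dBu.

-3 dBu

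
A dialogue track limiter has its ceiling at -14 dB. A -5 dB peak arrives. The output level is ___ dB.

At ∞:1, everything above -14 dB is held at the ceiling.

-14 dB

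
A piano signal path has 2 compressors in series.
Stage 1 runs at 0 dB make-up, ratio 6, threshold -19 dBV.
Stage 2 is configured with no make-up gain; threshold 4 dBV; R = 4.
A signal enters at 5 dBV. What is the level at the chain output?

-15 dBV

Stage 1: 24 dB above -19 dBV, reduced 6:1 to 4 dB above → -15 dBV.
Stage 2: below threshold (-15 ≤ 4); passes unchanged; output -15 dBV.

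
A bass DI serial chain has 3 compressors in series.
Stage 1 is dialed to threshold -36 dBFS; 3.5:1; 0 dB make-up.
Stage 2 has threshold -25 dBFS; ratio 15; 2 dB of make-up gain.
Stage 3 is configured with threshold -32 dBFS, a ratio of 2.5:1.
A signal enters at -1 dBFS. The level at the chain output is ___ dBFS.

Stage 1: -1 dBFS is 35 dB over -36 dBFS; at 3.5:1 that becomes 10 dB over, giving -26 dBFS.
Stage 2: -26 dBFS is at or below the -25 dBFS threshold — no compression; make-up brings it to -24 dBFS.
Stage 3: -24 dBFS is 8 dB over -32 dBFS; at 2.5:1 that becomes 3.2 dB over, giving -28.8 dBFS.

-28.8 dBFS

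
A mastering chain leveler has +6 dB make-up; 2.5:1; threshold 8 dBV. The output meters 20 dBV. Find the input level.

23 dBV

Remove make-up: 20 − 6 = 14 dBV.
Post-compression overshoot = 14 − 8 = 6 dB.
Input overshoot = R × output overshoot = 15 dB → input = 8 + 15 = 23 dBV.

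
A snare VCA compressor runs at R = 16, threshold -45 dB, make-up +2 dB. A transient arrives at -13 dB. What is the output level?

-41 dB

The input is 32 dB above the -45 dB threshold.
The 32 dB excess becomes 2 dB after 16:1 reduction.
So the level is -45 + 2 = -43 dB; make-up adds 2 dB, giving -41 dB.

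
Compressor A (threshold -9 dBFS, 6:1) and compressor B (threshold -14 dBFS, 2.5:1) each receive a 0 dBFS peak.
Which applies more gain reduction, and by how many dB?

A: 9 dB over, compressed to 1.5 dB over, so 7.5 dB of GR.
B: 14 dB over, compressed to 5.6 dB over, so 8.4 dB of GR.
Difference: 0.9 dB in favour of B.

B, by 0.9 dB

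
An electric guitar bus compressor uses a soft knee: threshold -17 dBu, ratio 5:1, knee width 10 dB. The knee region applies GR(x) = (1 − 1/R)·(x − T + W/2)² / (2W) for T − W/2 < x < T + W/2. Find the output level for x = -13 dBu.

x − T + W/2 = -13 − (-17) + 5 = 9.
GR = (1 − 1/5) × 9² / 20 = 0.8 × 81 / 20 = 3.24 dB.
Output = -13 − 3.24 = -16.24 dBu.

-16.24 dBu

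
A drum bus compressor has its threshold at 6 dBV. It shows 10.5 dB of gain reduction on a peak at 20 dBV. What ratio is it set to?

Input overshoot = 20 − 6 = 14 dB.
Output overshoot = 14 − 10.5 = 3.5 dB.
Ratio = input overshoot / output overshoot = 14 / 3.5 = 4.

4:1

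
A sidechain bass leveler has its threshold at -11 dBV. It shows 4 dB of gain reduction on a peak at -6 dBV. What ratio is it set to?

5:1

Input overshoot = -6 − (-11) = 5 dB.
Output overshoot = 5 − 4 = 1 dB.
Ratio = input overshoot / output overshoot = 5 / 1 = 5.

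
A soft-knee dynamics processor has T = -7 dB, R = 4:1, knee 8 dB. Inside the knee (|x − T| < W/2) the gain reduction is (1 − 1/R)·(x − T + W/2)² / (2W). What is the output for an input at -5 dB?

x − T + W/2 = -5 − (-7) + 4 = 6.
GR = (1 − 1/4) × 6² / 16 = 0.75 × 36 / 16 = 1.6875 dB.
Output = -5 − 1.6875 = -6.6875 dB.

-6.6875 dB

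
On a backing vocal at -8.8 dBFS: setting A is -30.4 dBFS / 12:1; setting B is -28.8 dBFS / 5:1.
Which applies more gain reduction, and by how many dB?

A: overshoot 21.6 dB → output overshoot 1.8 dB → GR 19.8 dB.
B: overshoot 20 dB → output overshoot 4 dB → GR 16 dB.
A applies 3.8 dB more gain reduction.

A, by 3.8 dB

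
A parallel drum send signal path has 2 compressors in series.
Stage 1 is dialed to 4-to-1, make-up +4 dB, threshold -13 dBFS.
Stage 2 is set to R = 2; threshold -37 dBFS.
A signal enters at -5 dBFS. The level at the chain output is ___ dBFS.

Stage 1: -5 dBFS is 8 dB over -13 dBFS; at 4:1 that becomes 2 dB over, giving -11 dBFS; +4 dB make-up → -7 dBFS.
Stage 2: 30 dB above -37 dBFS, reduced 2:1 to 15 dB above → -22 dBFS.

-22 dBFS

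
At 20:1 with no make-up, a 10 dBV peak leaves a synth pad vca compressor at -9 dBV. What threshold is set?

Let T be the threshold. Output overshoot = (input overshoot)/R, so -9 − T = (10 − T)/20.
20·(-9 − T) = 10 − T → 19·T = -180 − 10 = -190.
T = -190/19 = -10 dBV.

-10 dBV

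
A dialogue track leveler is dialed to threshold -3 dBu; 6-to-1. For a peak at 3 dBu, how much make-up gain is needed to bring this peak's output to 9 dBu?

Without make-up, output = threshold + overshoot/6 = -3 + 1 = -2 dBu.
Gap to target: 11 dB.

11 dB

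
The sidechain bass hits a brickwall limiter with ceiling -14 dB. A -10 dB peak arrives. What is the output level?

At ∞:1, everything above -14 dB is held at the ceiling.

-14 dB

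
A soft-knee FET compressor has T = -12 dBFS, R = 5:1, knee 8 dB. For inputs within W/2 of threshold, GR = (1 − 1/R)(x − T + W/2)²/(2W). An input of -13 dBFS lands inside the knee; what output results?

x − T + W/2 = -13 − (-12) + 4 = 3.
GR = (1 − 1/5) × 3² / 16 = 0.8 × 9 / 16 = 0.45 dB.
Output = -13 − 0.45 = -13.45 dBFS.

-13.45 dBFS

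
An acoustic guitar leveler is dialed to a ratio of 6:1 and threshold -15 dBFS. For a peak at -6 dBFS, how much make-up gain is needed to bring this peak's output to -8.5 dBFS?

5 dB

Without make-up, output = threshold + overshoot/6 = -15 + 1.5 = -13.5 dBFS.
Gap to target: 5 dB.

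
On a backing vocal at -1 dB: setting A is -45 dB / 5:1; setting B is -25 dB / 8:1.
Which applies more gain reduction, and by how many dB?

A: 44 dB over, compressed to 8.8 dB over, so 35.2 dB of GR.
B: 24 dB over, compressed to 3 dB over, so 21 dB of GR.
A applies 14.2 dB more gain reduction.

A, by 14.2 dB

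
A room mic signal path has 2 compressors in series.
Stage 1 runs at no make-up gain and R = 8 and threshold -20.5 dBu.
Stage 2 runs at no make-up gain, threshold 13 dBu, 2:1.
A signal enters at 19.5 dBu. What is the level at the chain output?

Stage 1: overshoot 40 dB → 40/8 = 5 dB → -15.5 dBu.
Stage 2: below threshold (-15.5 ≤ 13); passes unchanged; output -15.5 dBu.

-15.5 dBu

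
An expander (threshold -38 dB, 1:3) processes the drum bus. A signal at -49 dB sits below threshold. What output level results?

-71 dB

Below threshold, a 1:3 expander applies gain = (3−1)×(T − x) of attenuation.
(3−1) × 11 = 22 dB, so output = -49 − 22 = -71 dB.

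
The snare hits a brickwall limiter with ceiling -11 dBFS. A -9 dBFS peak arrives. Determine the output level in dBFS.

The limiter clamps the peak to its -11 dBFS ceiling.

-11 dBFS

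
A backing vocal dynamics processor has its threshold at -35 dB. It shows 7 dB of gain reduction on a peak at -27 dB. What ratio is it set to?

8:1

Input overshoot = -27 − (-35) = 8 dB.
Output overshoot = 8 − 7 = 1 dB.
Ratio = input overshoot / output overshoot = 8 / 1 = 8.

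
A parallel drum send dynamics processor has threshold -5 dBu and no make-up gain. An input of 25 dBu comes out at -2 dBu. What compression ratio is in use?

10:1

Input overshoot = 25 − (-5) = 30 dB; output overshoot = -2 − (-5) = 3 dB.
Ratio = 30 / 3 = 10.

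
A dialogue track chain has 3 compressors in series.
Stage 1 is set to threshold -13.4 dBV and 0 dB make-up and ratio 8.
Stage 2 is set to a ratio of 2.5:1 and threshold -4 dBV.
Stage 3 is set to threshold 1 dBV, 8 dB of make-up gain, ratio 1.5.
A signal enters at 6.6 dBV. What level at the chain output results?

-2.9 dBV

Stage 1: 20 dB above -13.4 dBV, reduced 8:1 to 2.5 dB above → -10.9 dBV.
Stage 2: -10.9 dBV ≤ -4 dBV, so stage 2 doesn't engage; output -10.9 dBV.
Stage 3: below threshold (-10.9 ≤ 1); passes unchanged; make-up brings it to -2.9 dBV.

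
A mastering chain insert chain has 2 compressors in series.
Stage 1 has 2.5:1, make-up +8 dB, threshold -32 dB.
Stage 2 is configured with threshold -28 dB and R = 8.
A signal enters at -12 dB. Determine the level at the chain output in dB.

-26.5 dB

Stage 1: overshoot 20 dB → 20/2.5 = 8 dB → -24 dB; +8 dB make-up → -16 dB.
Stage 2: overshoot 12 dB → 12/8 = 1.5 dB → -26.5 dB.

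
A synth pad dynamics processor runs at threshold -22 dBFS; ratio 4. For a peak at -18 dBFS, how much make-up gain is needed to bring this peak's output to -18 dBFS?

3 dB

Without make-up, output = threshold + overshoot/4 = -22 + 1 = -21 dBFS.
Gap to target: 3 dB.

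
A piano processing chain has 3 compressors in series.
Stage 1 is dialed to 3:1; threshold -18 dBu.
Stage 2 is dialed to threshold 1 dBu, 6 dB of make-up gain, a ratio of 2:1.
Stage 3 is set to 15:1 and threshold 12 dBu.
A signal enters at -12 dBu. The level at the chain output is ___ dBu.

-10 dBu

Stage 1: overshoot 6 dB → 6/3 = 2 dB → -16 dBu.
Stage 2: -16 dBu is at or below the 1 dBu threshold — no compression; make-up brings it to -10 dBu.
Stage 3: -10 dBu ≤ 12 dBu, so stage 3 doesn't engage; output -10 dBu.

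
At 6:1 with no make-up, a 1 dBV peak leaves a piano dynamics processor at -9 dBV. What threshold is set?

-11 dBV

Gain reduction = 1 − (-9) = 10 dB; output overshoot = GR / (R − 1) = 10 / 5 = 2 dB.
Threshold = output − output overshoot = -9 − 2 = -11 dBV.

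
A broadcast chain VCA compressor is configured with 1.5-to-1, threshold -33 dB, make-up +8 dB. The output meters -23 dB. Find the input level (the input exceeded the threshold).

Stripping the +8 dB make-up gives -31 dB at the gain stage.
Post-compression overshoot = -31 − (-33) = 2 dB.
Undo the ratio: input overshoot = 2 × 1.5 = 3 dB, giving input = -30 dB.

-30 dB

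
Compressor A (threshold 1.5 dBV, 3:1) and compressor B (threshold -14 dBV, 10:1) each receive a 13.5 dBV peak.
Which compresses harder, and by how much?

B, by 16.75 dB

A: 12 dB over, compressed to 4 dB over, so 8 dB of GR.
B: 27.5 dB over, compressed to 2.75 dB over, so 24.75 dB of GR.
B reduces 16.75 dB more.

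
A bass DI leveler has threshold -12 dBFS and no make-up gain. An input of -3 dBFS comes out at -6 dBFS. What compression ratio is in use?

Input overshoot = -3 − (-12) = 9 dB; output overshoot = -6 − (-12) = 6 dB.
Ratio = 9 / 6 = 1.5.

1.5:1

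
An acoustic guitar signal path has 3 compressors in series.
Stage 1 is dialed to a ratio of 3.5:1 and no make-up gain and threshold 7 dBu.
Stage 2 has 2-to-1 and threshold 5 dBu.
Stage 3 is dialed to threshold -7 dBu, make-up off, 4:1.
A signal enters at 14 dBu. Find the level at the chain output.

-3.5 dBu

Stage 1: 14 dBu is 7 dB over 7 dBu; at 3.5:1 that becomes 2 dB over, giving 9 dBu.
Stage 2: 4 dB above 5 dBu, reduced 2:1 to 2 dB above → 7 dBu.
Stage 3: overshoot 14 dB → 14/4 = 3.5 dB → -3.5 dBu.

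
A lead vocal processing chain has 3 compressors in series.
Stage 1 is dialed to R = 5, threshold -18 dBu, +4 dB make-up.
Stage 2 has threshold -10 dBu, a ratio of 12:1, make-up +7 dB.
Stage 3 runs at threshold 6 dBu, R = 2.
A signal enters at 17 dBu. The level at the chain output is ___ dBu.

Stage 1: overshoot 35 dB → 35/5 = 7 dB → -11 dBu; +4 dB make-up → -7 dBu.
Stage 2: -7 dBu is 3 dB over -10 dBu; at 12:1 that becomes 0.25 dB over, giving -9.75 dBu; +7 dB make-up → -2.75 dBu.
Stage 3: -2.75 dBu ≤ 6 dBu, so stage 3 doesn't engage; output -2.75 dBu.

-2.75 dBu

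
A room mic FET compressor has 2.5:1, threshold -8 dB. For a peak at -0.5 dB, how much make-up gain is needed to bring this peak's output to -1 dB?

Overshoot 7.5 dB → 7.5/2.5 = 3 dB after compression, so the compressed level is -8 + 3 = -5 dB.
Make-up = target − compressed = -1 − (-5) = 4 dB.

4 dB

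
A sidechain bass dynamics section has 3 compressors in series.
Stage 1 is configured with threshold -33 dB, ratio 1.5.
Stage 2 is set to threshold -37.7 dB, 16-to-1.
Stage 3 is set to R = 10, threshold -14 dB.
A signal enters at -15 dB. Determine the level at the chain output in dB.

Stage 1: overshoot 18 dB → 18/1.5 = 12 dB → -21 dB.
Stage 2: 16.7 dB above -37.7 dB, reduced 16:1 to 1.04375 dB above → -36.65625 dB.
Stage 3: -36.65625 dB is at or below the -14 dB threshold — no compression; output -36.65625 dB.

-36.65625 dB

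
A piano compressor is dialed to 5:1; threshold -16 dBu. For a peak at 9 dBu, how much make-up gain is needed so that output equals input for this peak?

20 dB

The peak compresses to -16 + 25/5 = -11 dBu.
To reach 9 dBu requires 9 − (-11) = 20 dB of make-up.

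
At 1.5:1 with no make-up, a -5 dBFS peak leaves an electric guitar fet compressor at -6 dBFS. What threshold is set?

-8 dBFS

Gain reduction = -5 − (-6) = 1 dB; output overshoot = GR / (R − 1) = 1 / 0.5 = 2 dB.
Threshold = output − output overshoot = -6 − 2 = -8 dBFS.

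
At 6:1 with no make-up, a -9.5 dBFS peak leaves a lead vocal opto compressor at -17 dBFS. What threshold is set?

-18.5 dBFS

Input is 9 dB above T (since output overshoot × R = input overshoot: (-17 − T)·6 = -9.5 − T gives T = -18.5 dBFS).
Check: -18.5 + (-9.5 − (-18.5))/6 = -18.5 + 1.5 = -17 dBFS. ✓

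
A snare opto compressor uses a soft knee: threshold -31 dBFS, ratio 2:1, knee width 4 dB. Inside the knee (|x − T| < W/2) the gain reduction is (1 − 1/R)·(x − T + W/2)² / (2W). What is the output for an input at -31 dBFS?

-31.25 dBFS

x − T + W/2 = -31 − (-31) + 2 = 2.
GR = (1 − 1/2) × 2² / 8 = 0.5 × 4 / 8 = 0.25 dB.
Output = -31 − 0.25 = -31.25 dBFS.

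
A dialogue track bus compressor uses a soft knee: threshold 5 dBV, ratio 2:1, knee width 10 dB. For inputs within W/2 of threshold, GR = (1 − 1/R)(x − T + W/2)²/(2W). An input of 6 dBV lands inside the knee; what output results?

5.1 dBV

x − T + W/2 = 6 − 5 + 5 = 6.
GR = (1 − 1/2) × 6² / 20 = 0.5 × 36 / 20 = 0.9 dB.
Output = 6 − 0.9 = 5.1 dBV.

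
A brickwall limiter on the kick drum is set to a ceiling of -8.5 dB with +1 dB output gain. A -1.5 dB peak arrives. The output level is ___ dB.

At ∞:1, everything above -8.5 dB is held at the ceiling.
Output gain then adds 1 dB: -8.5 + 1 = -7.5 dB.

-7.5 dB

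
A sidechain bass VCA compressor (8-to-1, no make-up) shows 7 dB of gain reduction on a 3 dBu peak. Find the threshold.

-5 dBu

Gain reduction = 3 − (-4) = 7 dB; output overshoot = GR / (R − 1) = 7 / 7 = 1 dB.
Threshold = output − output overshoot = -4 − 1 = -5 dBu.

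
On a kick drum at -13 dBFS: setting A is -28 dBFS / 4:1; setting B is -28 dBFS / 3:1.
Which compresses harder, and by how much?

A, by 1.25 dB

A: 15 dB over, compressed to 3.75 dB over, so 11.25 dB of GR.
B: 15 dB over, compressed to 5 dB over, so 10 dB of GR.
Difference: 1.25 dB in favour of A.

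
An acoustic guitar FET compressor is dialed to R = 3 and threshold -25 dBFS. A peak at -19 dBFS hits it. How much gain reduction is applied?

4 dB

-19 dBFS exceeds the threshold by 6 dB.
A 3:1 ratio leaves 2 dB of that excess.
Gain reduction = 6 − 2 = 4 dB.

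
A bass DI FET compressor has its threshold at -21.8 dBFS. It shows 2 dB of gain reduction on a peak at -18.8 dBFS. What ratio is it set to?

3:1

Input overshoot = -18.8 − (-21.8) = 3 dB.
Output overshoot = 3 − 2 = 1 dB.
Ratio = input overshoot / output overshoot = 3 / 1 = 3.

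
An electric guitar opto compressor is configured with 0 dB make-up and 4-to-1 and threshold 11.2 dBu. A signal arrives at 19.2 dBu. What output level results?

Overshoot: 19.2 − 11.2 = 8 dB.
4:1 compression reduces that to 8/4 = 2 dB over.
That puts the output at 13.2 dBu.

13.2 dBu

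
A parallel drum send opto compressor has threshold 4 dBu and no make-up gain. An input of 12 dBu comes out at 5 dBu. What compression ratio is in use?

8:1

Input overshoot = 12 − 4 = 8 dB; output overshoot = 5 − 4 = 1 dB.
Ratio = 8 / 1 = 8.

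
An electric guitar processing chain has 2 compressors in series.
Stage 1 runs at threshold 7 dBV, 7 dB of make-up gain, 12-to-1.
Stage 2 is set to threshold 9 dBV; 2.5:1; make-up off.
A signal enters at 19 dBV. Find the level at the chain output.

Stage 1: 12 dB above 7 dBV, reduced 12:1 to 1 dB above → 8 dBV; +7 dB make-up → 15 dBV.
Stage 2: overshoot 6 dB → 6/2.5 = 2.4 dB → 11.4 dBV.

11.4 dBV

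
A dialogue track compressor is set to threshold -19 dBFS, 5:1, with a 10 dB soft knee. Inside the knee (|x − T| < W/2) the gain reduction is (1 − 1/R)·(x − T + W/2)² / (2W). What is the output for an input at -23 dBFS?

-23.04 dBFS

x − T + W/2 = -23 − (-19) + 5 = 1.
GR = (1 − 1/5) × 1² / 20 = 0.8 × 1 / 20 = 0.04 dB.
Output = -23 − 0.04 = -23.04 dBFS.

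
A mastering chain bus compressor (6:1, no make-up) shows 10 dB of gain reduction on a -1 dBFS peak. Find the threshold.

-13 dBFS

Gain reduction = -1 − (-11) = 10 dB; output overshoot = GR / (R − 1) = 10 / 5 = 2 dB.
Threshold = output − output overshoot = -11 − 2 = -13 dBFS.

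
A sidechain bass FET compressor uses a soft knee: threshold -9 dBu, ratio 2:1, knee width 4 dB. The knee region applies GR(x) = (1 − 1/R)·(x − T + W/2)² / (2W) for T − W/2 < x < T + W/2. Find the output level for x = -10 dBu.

x − T + W/2 = -10 − (-9) + 2 = 1.
GR = (1 − 1/2) × 1² / 8 = 0.5 × 1 / 8 = 0.0625 dB.
Output = -10 − 0.0625 = -10.0625 dBu.

-10.0625 dBu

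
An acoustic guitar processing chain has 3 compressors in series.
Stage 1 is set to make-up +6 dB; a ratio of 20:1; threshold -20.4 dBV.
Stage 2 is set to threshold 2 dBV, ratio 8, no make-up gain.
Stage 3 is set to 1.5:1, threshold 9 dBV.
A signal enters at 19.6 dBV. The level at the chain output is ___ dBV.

-12.4 dBV

Stage 1: 19.6 dBV is 40 dB over -20.4 dBV; at 20:1 that becomes 2 dB over, giving -18.4 dBV; +6 dB make-up → -12.4 dBV.
Stage 2: -12.4 dBV is at or below the 2 dBV threshold — no compression; output -12.4 dBV.
Stage 3: -12.4 dBV ≤ 9 dBV, so stage 3 doesn't engage; output -12.4 dBV.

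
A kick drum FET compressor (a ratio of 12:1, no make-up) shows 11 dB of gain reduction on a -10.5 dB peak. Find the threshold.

-22.5 dB

Input is 12 dB above T (since output overshoot × R = input overshoot: (-21.5 − T)·12 = -10.5 − T gives T = -22.5 dB).
Check: -22.5 + (-10.5 − (-22.5))/12 = -22.5 + 1 = -21.5 dB. ✓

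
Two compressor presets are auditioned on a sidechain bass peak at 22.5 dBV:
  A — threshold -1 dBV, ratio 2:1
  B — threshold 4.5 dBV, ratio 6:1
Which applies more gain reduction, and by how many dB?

A: 23.5 dB over, compressed to 11.75 dB over, so 11.75 dB of GR.
B: 18 dB over, compressed to 3 dB over, so 15 dB of GR.
B reduces 3.25 dB more.

B, by 3.25 dB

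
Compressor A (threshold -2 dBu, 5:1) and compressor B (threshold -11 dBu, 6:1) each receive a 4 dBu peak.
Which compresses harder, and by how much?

B, by 7.7 dB

A: overshoot 6 dB → output overshoot 1.2 dB → GR 4.8 dB.
B: overshoot 15 dB → output overshoot 2.5 dB → GR 12.5 dB.
B applies 7.7 dB more gain reduction.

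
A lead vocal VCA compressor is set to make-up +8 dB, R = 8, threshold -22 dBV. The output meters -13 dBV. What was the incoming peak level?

-14 dBV

Before make-up, the level was -13 − 8 = -21 dBV.
The compressed level sits -21 − (-22) = 1 dB over threshold.
Input overshoot = R × output overshoot = 8 dB → input = -22 + 8 = -14 dBV.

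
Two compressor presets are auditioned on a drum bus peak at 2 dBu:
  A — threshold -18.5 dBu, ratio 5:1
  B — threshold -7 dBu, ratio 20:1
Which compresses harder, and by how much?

A, by 7.85 dB

A: 20.5 dB over, compressed to 4.1 dB over, so 16.4 dB of GR.
B: 9 dB over, compressed to 0.45 dB over, so 8.55 dB of GR.
A reduces 7.85 dB more.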